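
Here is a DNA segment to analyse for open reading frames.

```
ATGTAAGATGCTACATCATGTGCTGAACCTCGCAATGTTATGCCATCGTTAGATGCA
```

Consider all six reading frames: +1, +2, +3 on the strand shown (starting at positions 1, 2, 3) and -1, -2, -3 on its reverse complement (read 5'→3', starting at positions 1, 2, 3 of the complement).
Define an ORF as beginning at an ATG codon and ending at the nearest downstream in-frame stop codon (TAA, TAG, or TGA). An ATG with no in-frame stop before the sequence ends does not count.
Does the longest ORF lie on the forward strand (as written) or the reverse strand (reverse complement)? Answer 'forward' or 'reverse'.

Reverse complement (5'→3'): TGCATCTAACGATGGCATAACATTGCGAGGTTCAGCACATGATGTAGCATCTTACAT
Frame +1: ATG TAA GAT GCT ACA TCA TGT GCT GAA CCT CGC AAT GTT ATG CCA TCG TTA GAT GCA — ATG at 1, stop TAA at 4 → 6 nt.
Frame +2: TGT AAG ATG CTA CAT CAT GTG CTG AAC CTC GCA ATG TTA TGC CAT CGT TAG ATG — ATG at 8, stop TAG at 50 → 45 nt; ATG at 35, stop TAG at 50 → 18 nt.
Frame +3: GTA AGA TGC TAC ATC ATG TGC TGA ACC TCG CAA TGT TAT GCC ATC GTT AGA TGC — ATG at 18, stop TGA at 24 → 9 nt.
Frame -1: TGC ATC TAA CGA TGG CAT AAC ATT GCG AGG TTC AGC ACA TGA TGT AGC ATC TTA CAT — no ATG→stop ORF.
Frame -2: GCA TCT AAC GAT GGC ATA ACA TTG CGA GGT TCA GCA CAT GAT GTA GCA TCT TAC — no ATG→stop ORF.
Frame -3: CAT CTA ACG ATG GCA TAA CAT TGC GAG GTT CAG CAC ATG ATG TAG CAT CTT ACA — ATG at 12, stop TAA at 18 → 9 nt; ATG at 39, stop TAG at 45 → 9 nt; ATG at 42, stop TAG at 45 → 6 nt.
Forward-strand max 45 nt; reverse-strand max 9 nt. The forward strand has the longer ORF.

forward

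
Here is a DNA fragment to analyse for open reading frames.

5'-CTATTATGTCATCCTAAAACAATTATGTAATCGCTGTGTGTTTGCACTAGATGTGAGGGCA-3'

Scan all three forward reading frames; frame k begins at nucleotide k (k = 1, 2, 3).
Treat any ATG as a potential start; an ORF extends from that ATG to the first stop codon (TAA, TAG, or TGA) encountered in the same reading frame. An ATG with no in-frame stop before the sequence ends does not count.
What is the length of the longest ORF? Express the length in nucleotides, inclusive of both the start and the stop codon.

Frame 1: CTA TTA TGT CAT CCT AAA ACA ATT ATG TAA TCG CTG TGT GTT TGC ACT AGA TGT GAG GGC — ATG at 25, stop TAA at 28 → 6 nt.
Frame 2: TAT TAT GTC ATC CTA AAA CAA TTA TGT AAT CGC TGT GTG TTT GCA CTA GAT GTG AGG GCA — no ATG→stop ORF.
Frame 3: ATT ATG TCA TCC TAA AAC AAT TAT GTA ATC GCT GTG TGT TTG CAC TAG ATG TGA GGG — ATG at 6, stop TAA at 15 → 12 nt; ATG at 51, stop TGA at 54 → 6 nt.
Longest: frame 3, positions 6–17, 12 nt = 4 codons = 3 aa. → 12 nucleotides.

12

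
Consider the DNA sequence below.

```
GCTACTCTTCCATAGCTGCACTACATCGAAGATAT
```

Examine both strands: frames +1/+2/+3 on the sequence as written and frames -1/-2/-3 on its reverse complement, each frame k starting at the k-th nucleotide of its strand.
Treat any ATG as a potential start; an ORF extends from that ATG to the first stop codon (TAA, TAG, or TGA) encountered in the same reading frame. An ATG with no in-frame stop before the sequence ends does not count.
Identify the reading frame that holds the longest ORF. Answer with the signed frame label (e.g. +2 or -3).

Reverse complement (5'→3'): ATATCTTCGATGTAGTGCAGCTATGGAAGAGTAGC
Frame +1: GCT ACT CTT CCA TAG CTG CAC TAC ATC GAA GAT — no ATG→stop ORF.
Frame +2: CTA CTC TTC CAT AGC TGC ACT ACA TCG AAG ATA — no ATG→stop ORF.
Frame +3: TAC TCT TCC ATA GCT GCA CTA CAT CGA AGA TAT — no ATG→stop ORF.
Frame -1: ATA TCT TCG ATG TAG TGC AGC TAT GGA AGA GTA — ATG at 10, stop TAG at 13 → 6 nt.
Frame -2: TAT CTT CGA TGT AGT GCA GCT ATG GAA GAG TAG — ATG at 23, stop TAG at 32 → 12 nt.
Frame -3: ATC TTC GAT GTA GTG CAG CTA TGG AAG AGT AGC — no ATG→stop ORF.
Longest ORF is 12 nt in frame -2 (positions 23–34).

-2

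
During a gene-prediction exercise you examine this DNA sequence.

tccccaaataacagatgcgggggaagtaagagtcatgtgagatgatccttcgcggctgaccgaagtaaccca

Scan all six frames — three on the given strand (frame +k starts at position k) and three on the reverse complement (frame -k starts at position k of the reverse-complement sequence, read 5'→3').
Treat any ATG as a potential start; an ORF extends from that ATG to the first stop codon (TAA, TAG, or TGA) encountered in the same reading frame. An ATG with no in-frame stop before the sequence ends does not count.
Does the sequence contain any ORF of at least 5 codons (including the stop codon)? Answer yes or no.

yes

Reverse complement (5'→3'): TGGGTTACTTCGGTCAGCCGCGAAGGATCATCTCACATGACTCTTACTTCCCCCGCATCTGTTATTTGGGGA
Frame +1: TCC CCA AAT AAC AGA TGC GGG GGA AGT AAG AGT CAT GTG AGA TGA TCC TTC GCG GCT GAC CGA AGT AAC CCA — no ATG→stop ORF.
Frame +2: CCC CAA ATA ACA GAT GCG GGG GAA GTA AGA GTC ATG TGA GAT GAT CCT TCG CGG CTG ACC GAA GTA ACC — ATG at 35, stop TGA at 38 → 6 nt.
Frame +3: CCC AAA TAA CAG ATG CGG GGG AAG TAA GAG TCA TGT GAG ATG ATC CTT CGC GGC TGA CCG AAG TAA CCC — ATG at 15, stop TAA at 27 → 15 nt; ATG at 42, stop TGA at 57 → 18 nt.
Frame -1: TGG GTT ACT TCG GTC AGC CGC GAA GGA TCA TCT CAC ATG ACT CTT ACT TCC CCC GCA TCT GTT ATT TGG GGA — no ATG→stop ORF.
Frame -2: GGG TTA CTT CGG TCA GCC GCG AAG GAT CAT CTC ACA TGA CTC TTA CTT CCC CCG CAT CTG TTA TTT GGG — no ATG→stop ORF.
Frame -3: GGT TAC TTC GGT CAG CCG CGA AGG ATC ATC TCA CAT GAC TCT TAC TTC CCC CGC ATC TGT TAT TTG GGG — no ATG→stop ORF.
Frame +3 has an ORF of 5 codons (positions 15–29) ≥ 5, so yes.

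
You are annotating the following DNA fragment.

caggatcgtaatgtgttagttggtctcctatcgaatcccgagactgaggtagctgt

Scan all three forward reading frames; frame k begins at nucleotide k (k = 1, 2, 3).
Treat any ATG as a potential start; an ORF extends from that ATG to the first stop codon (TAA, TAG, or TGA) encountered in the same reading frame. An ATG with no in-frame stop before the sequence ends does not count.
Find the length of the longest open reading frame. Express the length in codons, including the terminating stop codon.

Frame 1: CAG GAT CGT AAT GTG TTA GTT GGT CTC CTA TCG AAT CCC GAG ACT GAG GTA GCT — no ATG→stop ORF.
Frame 2: AGG ATC GTA ATG TGT TAG TTG GTC TCC TAT CGA ATC CCG AGA CTG AGG TAG CTG — ATG at 11, stop TAG at 17 → 9 nt.
Frame 3: GGA TCG TAA TGT GTT AGT TGG TCT CCT ATC GAA TCC CGA GAC TGA GGT AGC TGT — no ATG→stop ORF.
Longest: frame 2, positions 11–19, 9 nt = 3 codons = 2 aa. → 3 codons.

3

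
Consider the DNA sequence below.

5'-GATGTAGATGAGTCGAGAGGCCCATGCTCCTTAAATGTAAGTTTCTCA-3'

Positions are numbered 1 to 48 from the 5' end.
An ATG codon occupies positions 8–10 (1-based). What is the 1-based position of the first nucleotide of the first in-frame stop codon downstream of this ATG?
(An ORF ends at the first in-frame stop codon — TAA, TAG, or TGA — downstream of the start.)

32

Codons from position 8: ATG (8–10), AGT (11–13), CGA (14–16), GAG (17–19), GCC (20–22), CAT (23–25), GCT (26–28), CCT (29–31), TAA (32–34).
TAA is a stop codon; it begins at position 32.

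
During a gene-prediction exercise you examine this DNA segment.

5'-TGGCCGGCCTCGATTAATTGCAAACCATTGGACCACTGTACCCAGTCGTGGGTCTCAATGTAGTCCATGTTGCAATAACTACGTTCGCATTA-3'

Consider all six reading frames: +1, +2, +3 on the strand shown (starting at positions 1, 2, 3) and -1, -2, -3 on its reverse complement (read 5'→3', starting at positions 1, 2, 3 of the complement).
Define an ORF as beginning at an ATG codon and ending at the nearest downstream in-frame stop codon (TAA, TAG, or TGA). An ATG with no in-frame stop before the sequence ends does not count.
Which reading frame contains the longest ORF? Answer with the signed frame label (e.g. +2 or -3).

-2

Reverse complement (5'→3'): TAATGCGAACGTAGTTATTGCAACATGGACTACATTGAGACCCACGACTGGGTACAGTGGTCCAATGGTTTGCAATTAATCGAGGCCGGCCA
Frame +1: TGG CCG GCC TCG ATT AAT TGC AAA CCA TTG GAC CAC TGT ACC CAG TCG TGG GTC TCA ATG TAG TCC ATG TTG CAA TAA CTA CGT TCG CAT — ATG at 58, stop TAG at 61 → 6 nt; ATG at 67, stop TAA at 76 → 12 nt.
Frame +2: GGC CGG CCT CGA TTA ATT GCA AAC CAT TGG ACC ACT GTA CCC AGT CGT GGG TCT CAA TGT AGT CCA TGT TGC AAT AAC TAC GTT CGC ATT — no ATG→stop ORF.
Frame +3: GCC GGC CTC GAT TAA TTG CAA ACC ATT GGA CCA CTG TAC CCA GTC GTG GGT CTC AAT GTA GTC CAT GTT GCA ATA ACT ACG TTC GCA TTA — no ATG→stop ORF.
Frame -1: TAA TGC GAA CGT AGT TAT TGC AAC ATG GAC TAC ATT GAG ACC CAC GAC TGG GTA CAG TGG TCC AAT GGT TTG CAA TTA ATC GAG GCC GGC — no ATG→stop ORF.
Frame -2: AAT GCG AAC GTA GTT ATT GCA ACA TGG ACT ACA TTG AGA CCC ACG ACT GGG TAC AGT GGT CCA ATG GTT TGC AAT TAA TCG AGG CCG GCC — ATG at 65, stop TAA at 77 → 15 nt.
Frame -3: ATG CGA ACG TAG TTA TTG CAA CAT GGA CTA CAT TGA GAC CCA CGA CTG GGT ACA GTG GTC CAA TGG TTT GCA ATT AAT CGA GGC CGG CCA — ATG at 3, stop TAG at 12 → 12 nt.
Longest ORF is 15 nt in frame -2 (positions 65–79).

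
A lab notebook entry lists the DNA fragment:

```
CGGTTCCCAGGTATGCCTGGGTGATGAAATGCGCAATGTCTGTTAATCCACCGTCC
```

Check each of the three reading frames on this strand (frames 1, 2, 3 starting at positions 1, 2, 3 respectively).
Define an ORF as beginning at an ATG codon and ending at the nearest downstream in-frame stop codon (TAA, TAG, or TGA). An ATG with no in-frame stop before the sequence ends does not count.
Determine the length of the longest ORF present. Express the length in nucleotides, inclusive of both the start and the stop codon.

18

Frame 1: CGG TTC CCA GGT ATG CCT GGG TGA TGA AAT GCG CAA TGT CTG TTA ATC CAC CGT — ATG at 13, stop TGA at 22 → 12 nt.
Frame 2: GGT TCC CAG GTA TGC CTG GGT GAT GAA ATG CGC AAT GTC TGT TAA TCC ACC GTC — ATG at 29, stop TAA at 44 → 18 nt.
Frame 3: GTT CCC AGG TAT GCC TGG GTG ATG AAA TGC GCA ATG TCT GTT AAT CCA CCG TCC — no ATG→stop ORF.
Longest: frame 2, positions 29–46, 18 nt = 6 codons = 5 aa. → 18 nucleotides.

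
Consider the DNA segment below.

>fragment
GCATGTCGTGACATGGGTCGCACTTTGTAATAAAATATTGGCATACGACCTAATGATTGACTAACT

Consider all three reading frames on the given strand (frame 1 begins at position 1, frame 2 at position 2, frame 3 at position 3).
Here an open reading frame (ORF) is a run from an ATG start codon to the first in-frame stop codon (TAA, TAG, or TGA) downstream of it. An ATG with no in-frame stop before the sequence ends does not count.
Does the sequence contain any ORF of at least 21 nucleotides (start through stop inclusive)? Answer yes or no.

Frame 1: GCA TGT CGT GAC ATG GGT CGC ACT TTG TAA TAA AAT ATT GGC ATA CGA CCT AAT GAT TGA CTA ACT — ATG at 13, stop TAA at 28 → 18 nt.
Frame 2: CAT GTC GTG ACA TGG GTC GCA CTT TGT AAT AAA ATA TTG GCA TAC GAC CTA ATG ATT GAC TAA — ATG at 53, stop TAA at 62 → 12 nt.
Frame 3: ATG TCG TGA CAT GGG TCG CAC TTT GTA ATA AAA TAT TGG CAT ACG ACC TAA TGA TTG ACT AAC — ATG at 3, stop TGA at 9 → 9 nt.
Largest ORF found is 18 nucleotides < 21, so no.

no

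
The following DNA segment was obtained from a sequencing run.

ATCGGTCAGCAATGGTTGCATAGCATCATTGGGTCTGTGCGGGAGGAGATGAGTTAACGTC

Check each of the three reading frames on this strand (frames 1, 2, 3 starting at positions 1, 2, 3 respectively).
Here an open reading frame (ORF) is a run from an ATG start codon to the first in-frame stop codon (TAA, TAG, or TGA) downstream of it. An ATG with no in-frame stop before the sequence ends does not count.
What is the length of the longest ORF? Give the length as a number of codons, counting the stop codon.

Frame 1: ATC GGT CAG CAA TGG TTG CAT AGC ATC ATT GGG TCT GTG CGG GAG GAG ATG AGT TAA CGT — ATG at 49, stop TAA at 55 → 9 nt.
Frame 2: TCG GTC AGC AAT GGT TGC ATA GCA TCA TTG GGT CTG TGC GGG AGG AGA TGA GTT AAC GTC — no ATG→stop ORF.
Frame 3: CGG TCA GCA ATG GTT GCA TAG CAT CAT TGG GTC TGT GCG GGA GGA GAT GAG TTA ACG — ATG at 12, stop TAG at 21 → 12 nt.
Longest: frame 3, positions 12–23, 12 nt = 4 codons = 3 aa. → 4 codons.

4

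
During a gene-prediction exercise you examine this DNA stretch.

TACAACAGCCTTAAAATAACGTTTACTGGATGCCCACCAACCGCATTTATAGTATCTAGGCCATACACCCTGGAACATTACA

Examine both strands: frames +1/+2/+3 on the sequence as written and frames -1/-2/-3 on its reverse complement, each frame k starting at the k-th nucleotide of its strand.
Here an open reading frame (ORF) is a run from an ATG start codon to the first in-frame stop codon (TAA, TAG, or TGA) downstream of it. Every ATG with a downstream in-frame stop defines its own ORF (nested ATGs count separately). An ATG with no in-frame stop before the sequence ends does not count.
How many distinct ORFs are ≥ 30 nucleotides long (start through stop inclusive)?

1

Reverse complement (5'→3'): TGTAATGTTCCAGGGTGTATGGCCTAGATACTATAAATGCGGTTGGTGGGCATCCAGTAAACGTTATTTTAAGGCTGTTGTA
Frame +1: TAC AAC AGC CTT AAA ATA ACG TTT ACT GGA TGC CCA CCA ACC GCA TTT ATA GTA TCT AGG CCA TAC ACC CTG GAA CAT TAC — no ATG→stop ORF.
Frame +2: ACA ACA GCC TTA AAA TAA CGT TTA CTG GAT GCC CAC CAA CCG CAT TTA TAG TAT CTA GGC CAT ACA CCC TGG AAC ATT ACA — no ATG→stop ORF.
Frame +3: CAA CAG CCT TAA AAT AAC GTT TAC TGG ATG CCC ACC AAC CGC ATT TAT AGT ATC TAG GCC ATA CAC CCT GGA ACA TTA — ATG at 30, stop TAG at 57 → 30 nt.
Frame -1: TGT AAT GTT CCA GGG TGT ATG GCC TAG ATA CTA TAA ATG CGG TTG GTG GGC ATC CAG TAA ACG TTA TTT TAA GGC TGT TGT — ATG at 19, stop TAG at 25 → 9 nt; ATG at 37, stop TAA at 58 → 24 nt.
Frame -2: GTA ATG TTC CAG GGT GTA TGG CCT AGA TAC TAT AAA TGC GGT TGG TGG GCA TCC AGT AAA CGT TAT TTT AAG GCT GTT GTA — no ATG→stop ORF.
Frame -3: TAA TGT TCC AGG GTG TAT GGC CTA GAT ACT ATA AAT GCG GTT GGT GGG CAT CCA GTA AAC GTT ATT TTA AGG CTG TTG — no ATG→stop ORF.
ORFs ≥ 30 nucleotides: frame +3 30–59 (30 nucleotides). Count = 1.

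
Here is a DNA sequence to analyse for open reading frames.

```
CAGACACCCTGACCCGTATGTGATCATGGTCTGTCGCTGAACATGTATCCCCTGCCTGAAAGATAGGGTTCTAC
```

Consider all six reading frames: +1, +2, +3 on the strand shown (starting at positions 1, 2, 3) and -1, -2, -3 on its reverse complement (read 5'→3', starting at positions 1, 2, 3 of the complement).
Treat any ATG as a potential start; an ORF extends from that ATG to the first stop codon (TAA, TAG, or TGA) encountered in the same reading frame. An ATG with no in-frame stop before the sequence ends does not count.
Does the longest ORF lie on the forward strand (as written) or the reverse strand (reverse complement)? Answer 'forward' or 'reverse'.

forward

Reverse complement (5'→3'): GTAGAACCCTATCTTTCAGGCAGGGGATACATGTTCAGCGACAGACCATGATCACATACGGGTCAGGGTGTCTG
Frame +1: CAG ACA CCC TGA CCC GTA TGT GAT CAT GGT CTG TCG CTG AAC ATG TAT CCC CTG CCT GAA AGA TAG GGT TCT — ATG at 43, stop TAG at 64 → 24 nt.
Frame +2: AGA CAC CCT GAC CCG TAT GTG ATC ATG GTC TGT CGC TGA ACA TGT ATC CCC TGC CTG AAA GAT AGG GTT CTA — ATG at 26, stop TGA at 38 → 15 nt.
Frame +3: GAC ACC CTG ACC CGT ATG TGA TCA TGG TCT GTC GCT GAA CAT GTA TCC CCT GCC TGA AAG ATA GGG TTC TAC — ATG at 18, stop TGA at 21 → 6 nt.
Frame -1: GTA GAA CCC TAT CTT TCA GGC AGG GGA TAC ATG TTC AGC GAC AGA CCA TGA TCA CAT ACG GGT CAG GGT GTC — ATG at 31, stop TGA at 49 → 21 nt.
Frame -2: TAG AAC CCT ATC TTT CAG GCA GGG GAT ACA TGT TCA GCG ACA GAC CAT GAT CAC ATA CGG GTC AGG GTG TCT — no ATG→stop ORF.
Frame -3: AGA ACC CTA TCT TTC AGG CAG GGG ATA CAT GTT CAG CGA CAG ACC ATG ATC ACA TAC GGG TCA GGG TGT CTG — no ATG→stop ORF.
Forward-strand max 24 nt; reverse-strand max 21 nt. The forward strand has the longer ORF.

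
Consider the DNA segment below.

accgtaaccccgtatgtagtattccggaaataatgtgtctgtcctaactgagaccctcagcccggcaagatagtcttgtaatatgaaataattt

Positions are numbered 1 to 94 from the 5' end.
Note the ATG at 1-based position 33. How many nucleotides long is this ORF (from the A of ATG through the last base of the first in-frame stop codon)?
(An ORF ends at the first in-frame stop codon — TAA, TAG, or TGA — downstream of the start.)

Codons from position 33: ATG (33–35), TGT (36–38), CTG (39–41), TCC (42–44), TAA (45–47).
TAA is the first in-frame stop; ORF spans 33–47, 15 nucleotides.

15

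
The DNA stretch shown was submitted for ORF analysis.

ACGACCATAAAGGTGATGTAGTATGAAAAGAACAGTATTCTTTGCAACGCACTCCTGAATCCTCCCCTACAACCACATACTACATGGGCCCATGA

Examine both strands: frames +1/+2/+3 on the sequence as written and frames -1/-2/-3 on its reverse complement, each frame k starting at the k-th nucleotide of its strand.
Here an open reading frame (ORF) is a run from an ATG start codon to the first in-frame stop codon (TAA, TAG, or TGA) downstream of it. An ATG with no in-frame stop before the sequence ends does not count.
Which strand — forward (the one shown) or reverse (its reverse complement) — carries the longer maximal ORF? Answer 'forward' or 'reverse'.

forward

Reverse complement (5'→3'): TCATGGGCCCATGTAGTATGTGGTTGTAGGGGAGGATTCAGGAGTGCGTTGCAAAGAATACTGTTCTTTTCATACTACATCACCTTTATGGTCGT
Frame +1: ACG ACC ATA AAG GTG ATG TAG TAT GAA AAG AAC AGT ATT CTT TGC AAC GCA CTC CTG AAT CCT CCC CTA CAA CCA CAT ACT ACA TGG GCC CAT — ATG at 16, stop TAG at 19 → 6 nt.
Frame +2: CGA CCA TAA AGG TGA TGT AGT ATG AAA AGA ACA GTA TTC TTT GCA ACG CAC TCC TGA ATC CTC CCC TAC AAC CAC ATA CTA CAT GGG CCC ATG — ATG at 23, stop TGA at 56 → 36 nt.
Frame +3: GAC CAT AAA GGT GAT GTA GTA TGA AAA GAA CAG TAT TCT TTG CAA CGC ACT CCT GAA TCC TCC CCT ACA ACC ACA TAC TAC ATG GGC CCA TGA — ATG at 84, stop TGA at 93 → 12 nt.
Frame -1: TCA TGG GCC CAT GTA GTA TGT GGT TGT AGG GGA GGA TTC AGG AGT GCG TTG CAA AGA ATA CTG TTC TTT TCA TAC TAC ATC ACC TTT ATG GTC — no ATG→stop ORF.
Frame -2: CAT GGG CCC ATG TAG TAT GTG GTT GTA GGG GAG GAT TCA GGA GTG CGT TGC AAA GAA TAC TGT TCT TTT CAT ACT ACA TCA CCT TTA TGG TCG — ATG at 11, stop TAG at 14 → 6 nt.
Frame -3: ATG GGC CCA TGT AGT ATG TGG TTG TAG GGG AGG ATT CAG GAG TGC GTT GCA AAG AAT ACT GTT CTT TTC ATA CTA CAT CAC CTT TAT GGT CGT — ATG at 3, stop TAG at 27 → 27 nt; ATG at 18, stop TAG at 27 → 12 nt.
Forward-strand max 36 nt; reverse-strand max 27 nt. The forward strand has the longer ORF.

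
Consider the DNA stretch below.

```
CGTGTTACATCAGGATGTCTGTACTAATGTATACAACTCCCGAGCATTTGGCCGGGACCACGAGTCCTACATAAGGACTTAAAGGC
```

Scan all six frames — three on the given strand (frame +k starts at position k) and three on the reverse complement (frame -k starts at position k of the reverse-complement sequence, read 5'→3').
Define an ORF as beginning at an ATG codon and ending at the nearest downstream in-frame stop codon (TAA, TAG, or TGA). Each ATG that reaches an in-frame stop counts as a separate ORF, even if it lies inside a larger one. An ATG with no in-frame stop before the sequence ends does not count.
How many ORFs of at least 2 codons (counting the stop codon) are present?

5

Reverse complement (5'→3'): GCCTTTAAGTCCTTATGTAGGACTCGTGGTCCCGGCCAAATGCTCGGGAGTTGTATACATTAGTACAGACATCCTGATGTAACACG
Frame +1: CGT GTT ACA TCA GGA TGT CTG TAC TAA TGT ATA CAA CTC CCG AGC ATT TGG CCG GGA CCA CGA GTC CTA CAT AAG GAC TTA AAG — no ATG→stop ORF.
Frame +2: GTG TTA CAT CAG GAT GTC TGT ACT AAT GTA TAC AAC TCC CGA GCA TTT GGC CGG GAC CAC GAG TCC TAC ATA AGG ACT TAA AGG — no ATG→stop ORF.
Frame +3: TGT TAC ATC AGG ATG TCT GTA CTA ATG TAT ACA ACT CCC GAG CAT TTG GCC GGG ACC ACG AGT CCT ACA TAA GGA CTT AAA GGC — ATG at 15, stop TAA at 72 → 60 nt; ATG at 27, stop TAA at 72 → 48 nt.
Frame -1: GCC TTT AAG TCC TTA TGT AGG ACT CGT GGT CCC GGC CAA ATG CTC GGG AGT TGT ATA CAT TAG TAC AGA CAT CCT GAT GTA ACA — ATG at 40, stop TAG at 61 → 24 nt.
Frame -2: CCT TTA AGT CCT TAT GTA GGA CTC GTG GTC CCG GCC AAA TGC TCG GGA GTT GTA TAC ATT AGT ACA GAC ATC CTG ATG TAA CAC — ATG at 77, stop TAA at 80 → 6 nt.
Frame -3: CTT TAA GTC CTT ATG TAG GAC TCG TGG TCC CGG CCA AAT GCT CGG GAG TTG TAT ACA TTA GTA CAG ACA TCC TGA TGT AAC ACG — ATG at 15, stop TAG at 18 → 6 nt.
ORFs ≥ 2 codons: frame +3 15–74 (20 codons), frame +3 27–74 (16 codons), frame -1 40–63 (8 codons), frame -2 77–82 (2 codons), frame -3 15–20 (2 codons). Count = 5.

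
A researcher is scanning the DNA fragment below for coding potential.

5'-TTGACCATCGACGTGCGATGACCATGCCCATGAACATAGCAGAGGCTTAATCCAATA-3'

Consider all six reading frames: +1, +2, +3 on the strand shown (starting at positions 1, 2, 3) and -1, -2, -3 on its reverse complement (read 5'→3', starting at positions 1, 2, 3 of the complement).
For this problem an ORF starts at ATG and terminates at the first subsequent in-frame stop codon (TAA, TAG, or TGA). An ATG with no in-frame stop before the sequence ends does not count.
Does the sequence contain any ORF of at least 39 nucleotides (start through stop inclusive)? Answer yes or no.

no

Reverse complement (5'→3'): TATTGGATTAAGCCTCTGCTATGTTCATGGGCATGGTCATCGCACGTCGATGGTCAA
Frame +1: TTG ACC ATC GAC GTG CGA TGA CCA TGC CCA TGA ACA TAG CAG AGG CTT AAT CCA ATA — no ATG→stop ORF.
Frame +2: TGA CCA TCG ACG TGC GAT GAC CAT GCC CAT GAA CAT AGC AGA GGC TTA ATC CAA — no ATG→stop ORF.
Frame +3: GAC CAT CGA CGT GCG ATG ACC ATG CCC ATG AAC ATA GCA GAG GCT TAA TCC AAT — ATG at 18, stop TAA at 48 → 33 nt; ATG at 24, stop TAA at 48 → 27 nt; ATG at 30, stop TAA at 48 → 21 nt.
Frame -1: TAT TGG ATT AAG CCT CTG CTA TGT TCA TGG GCA TGG TCA TCG CAC GTC GAT GGT CAA — no ATG→stop ORF.
Frame -2: ATT GGA TTA AGC CTC TGC TAT GTT CAT GGG CAT GGT CAT CGC ACG TCG ATG GTC — no ATG→stop ORF.
Frame -3: TTG GAT TAA GCC TCT GCT ATG TTC ATG GGC ATG GTC ATC GCA CGT CGA TGG TCA — no ATG→stop ORF.
Largest ORF found is 33 nucleotides < 39, so no.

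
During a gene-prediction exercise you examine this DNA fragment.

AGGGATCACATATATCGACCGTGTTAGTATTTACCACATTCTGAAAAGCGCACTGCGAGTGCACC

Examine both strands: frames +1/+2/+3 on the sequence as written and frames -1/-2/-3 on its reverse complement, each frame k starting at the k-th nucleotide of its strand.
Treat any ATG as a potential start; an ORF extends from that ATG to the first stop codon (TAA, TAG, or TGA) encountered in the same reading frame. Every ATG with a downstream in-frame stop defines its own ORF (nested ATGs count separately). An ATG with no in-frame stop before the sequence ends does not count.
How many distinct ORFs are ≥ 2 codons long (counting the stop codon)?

Reverse complement (5'→3'): GGTGCACTCGCAGTGCGCTTTTCAGAATGTGGTAAATACTAACACGGTCGATATATGTGATCCCT
Frame +1: AGG GAT CAC ATA TAT CGA CCG TGT TAG TAT TTA CCA CAT TCT GAA AAG CGC ACT GCG AGT GCA — no ATG→stop ORF.
Frame +2: GGG ATC ACA TAT ATC GAC CGT GTT AGT ATT TAC CAC ATT CTG AAA AGC GCA CTG CGA GTG CAC — no ATG→stop ORF.
Frame +3: GGA TCA CAT ATA TCG ACC GTG TTA GTA TTT ACC ACA TTC TGA AAA GCG CAC TGC GAG TGC ACC — no ATG→stop ORF.
Frame -1: GGT GCA CTC GCA GTG CGC TTT TCA GAA TGT GGT AAA TAC TAA CAC GGT CGA TAT ATG TGA TCC — ATG at 55, stop TGA at 58 → 6 nt.
Frame -2: GTG CAC TCG CAG TGC GCT TTT CAG AAT GTG GTA AAT ACT AAC ACG GTC GAT ATA TGT GAT CCC — no ATG→stop ORF.
Frame -3: TGC ACT CGC AGT GCG CTT TTC AGA ATG TGG TAA ATA CTA ACA CGG TCG ATA TAT GTG ATC CCT — ATG at 27, stop TAA at 33 → 9 nt.
ORFs ≥ 2 codons: frame -1 55–60 (2 codons), frame -3 27–35 (3 codons). Count = 2.

2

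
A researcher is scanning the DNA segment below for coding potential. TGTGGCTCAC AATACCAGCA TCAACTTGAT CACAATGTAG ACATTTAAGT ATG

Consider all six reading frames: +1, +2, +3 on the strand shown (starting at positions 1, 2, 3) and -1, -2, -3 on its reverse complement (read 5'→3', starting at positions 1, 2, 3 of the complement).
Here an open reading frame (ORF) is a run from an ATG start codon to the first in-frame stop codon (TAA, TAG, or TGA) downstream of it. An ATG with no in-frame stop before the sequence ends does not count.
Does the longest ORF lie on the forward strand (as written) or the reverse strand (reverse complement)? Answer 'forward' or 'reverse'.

reverse

Reverse complement (5'→3'): CATACTTAAATGTCTACATTGTGATCAAGTTGATGCTGGTATTGTGAGCCACA
Frame +1: TGT GGC TCA CAA TAC CAG CAT CAA CTT GAT CAC AAT GTA GAC ATT TAA GTA — no ATG→stop ORF.
Frame +2: GTG GCT CAC AAT ACC AGC ATC AAC TTG ATC ACA ATG TAG ACA TTT AAG TAT — ATG at 35, stop TAG at 38 → 6 nt.
Frame +3: TGG CTC ACA ATA CCA GCA TCA ACT TGA TCA CAA TGT AGA CAT TTA AGT ATG — no ATG→stop ORF.
Frame -1: CAT ACT TAA ATG TCT ACA TTG TGA TCA AGT TGA TGC TGG TAT TGT GAG CCA — ATG at 10, stop TGA at 22 → 15 nt.
Frame -2: ATA CTT AAA TGT CTA CAT TGT GAT CAA GTT GAT GCT GGT ATT GTG AGC CAC — no ATG→stop ORF.
Frame -3: TAC TTA AAT GTC TAC ATT GTG ATC AAG TTG ATG CTG GTA TTG TGA GCC ACA — ATG at 33, stop TGA at 45 → 15 nt.
Forward-strand max 6 nt; reverse-strand max 15 nt. The reverse strand has the longer ORF.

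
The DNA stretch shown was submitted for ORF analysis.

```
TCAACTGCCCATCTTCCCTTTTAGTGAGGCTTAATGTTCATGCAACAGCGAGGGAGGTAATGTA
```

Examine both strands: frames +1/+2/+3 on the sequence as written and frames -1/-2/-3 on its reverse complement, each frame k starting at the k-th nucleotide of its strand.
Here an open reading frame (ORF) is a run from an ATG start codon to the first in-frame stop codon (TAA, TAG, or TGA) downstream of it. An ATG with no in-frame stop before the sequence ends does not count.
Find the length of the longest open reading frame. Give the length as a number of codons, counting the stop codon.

Reverse complement (5'→3'): TACATTACCTCCCTCGCTGTTGCATGAACATTAAGCCTCACTAAAAGGGAAGATGGGCAGTTGA
Frame +1: TCA ACT GCC CAT CTT CCC TTT TAG TGA GGC TTA ATG TTC ATG CAA CAG CGA GGG AGG TAA TGT — ATG at 34, stop TAA at 58 → 27 nt; ATG at 40, stop TAA at 58 → 21 nt.
Frame +2: CAA CTG CCC ATC TTC CCT TTT AGT GAG GCT TAA TGT TCA TGC AAC AGC GAG GGA GGT AAT GTA — no ATG→stop ORF.
Frame +3: AAC TGC CCA TCT TCC CTT TTA GTG AGG CTT AAT GTT CAT GCA ACA GCG AGG GAG GTA ATG — no ATG→stop ORF.
Frame -1: TAC ATT ACC TCC CTC GCT GTT GCA TGA ACA TTA AGC CTC ACT AAA AGG GAA GAT GGG CAG TTG — no ATG→stop ORF.
Frame -2: ACA TTA CCT CCC TCG CTG TTG CAT GAA CAT TAA GCC TCA CTA AAA GGG AAG ATG GGC AGT TGA — ATG at 53, stop TGA at 62 → 12 nt.
Frame -3: CAT TAC CTC CCT CGC TGT TGC ATG AAC ATT AAG CCT CAC TAA AAG GGA AGA TGG GCA GTT — ATG at 24, stop TAA at 42 → 21 nt.
Longest: frame +1, positions 34–60, 27 nt = 9 codons = 8 aa. → 9 codons.

9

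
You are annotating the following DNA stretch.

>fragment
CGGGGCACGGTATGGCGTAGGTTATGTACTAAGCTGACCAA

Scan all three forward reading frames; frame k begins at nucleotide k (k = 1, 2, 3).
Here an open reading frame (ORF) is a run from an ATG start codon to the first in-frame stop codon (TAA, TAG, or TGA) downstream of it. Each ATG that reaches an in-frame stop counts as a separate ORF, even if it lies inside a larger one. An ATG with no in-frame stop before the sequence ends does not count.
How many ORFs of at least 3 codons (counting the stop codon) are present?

2

Frame 1: CGG GGC ACG GTA TGG CGT AGG TTA TGT ACT AAG CTG ACC — no ATG→stop ORF.
Frame 2: GGG GCA CGG TAT GGC GTA GGT TAT GTA CTA AGC TGA CCA — no ATG→stop ORF.
Frame 3: GGG CAC GGT ATG GCG TAG GTT ATG TAC TAA GCT GAC CAA — ATG at 12, stop TAG at 18 → 9 nt; ATG at 24, stop TAA at 30 → 9 nt.
ORFs ≥ 3 codons: frame 3 12–20 (3 codons), frame 3 24–32 (3 codons). Count = 2.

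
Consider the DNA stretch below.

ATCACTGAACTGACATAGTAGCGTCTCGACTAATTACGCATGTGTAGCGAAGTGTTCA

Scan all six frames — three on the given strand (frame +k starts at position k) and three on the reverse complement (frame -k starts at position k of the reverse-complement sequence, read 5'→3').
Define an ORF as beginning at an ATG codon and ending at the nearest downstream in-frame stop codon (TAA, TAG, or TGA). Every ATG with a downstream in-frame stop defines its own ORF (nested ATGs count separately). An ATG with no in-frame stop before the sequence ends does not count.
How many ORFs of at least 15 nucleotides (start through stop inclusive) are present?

1

Reverse complement (5'→3'): TGAACACTTCGCTACACATGCGTAATTAGTCGAGACGCTACTATGTCAGTTCAGTGAT
Frame +1: ATC ACT GAA CTG ACA TAG TAG CGT CTC GAC TAA TTA CGC ATG TGT AGC GAA GTG TTC — no ATG→stop ORF.
Frame +2: TCA CTG AAC TGA CAT AGT AGC GTC TCG ACT AAT TAC GCA TGT GTA GCG AAG TGT TCA — no ATG→stop ORF.
Frame +3: CAC TGA ACT GAC ATA GTA GCG TCT CGA CTA ATT ACG CAT GTG TAG CGA AGT GTT — no ATG→stop ORF.
Frame -1: TGA ACA CTT CGC TAC ACA TGC GTA ATT AGT CGA GAC GCT ACT ATG TCA GTT CAG TGA — ATG at 43, stop TGA at 55 → 15 nt.
Frame -2: GAA CAC TTC GCT ACA CAT GCG TAA TTA GTC GAG ACG CTA CTA TGT CAG TTC AGT GAT — no ATG→stop ORF.
Frame -3: AAC ACT TCG CTA CAC ATG CGT AAT TAG TCG AGA CGC TAC TAT GTC AGT TCA GTG — ATG at 18, stop TAG at 27 → 12 nt.
ORFs ≥ 15 nucleotides: frame -1 43–57 (15 nucleotides). Count = 1.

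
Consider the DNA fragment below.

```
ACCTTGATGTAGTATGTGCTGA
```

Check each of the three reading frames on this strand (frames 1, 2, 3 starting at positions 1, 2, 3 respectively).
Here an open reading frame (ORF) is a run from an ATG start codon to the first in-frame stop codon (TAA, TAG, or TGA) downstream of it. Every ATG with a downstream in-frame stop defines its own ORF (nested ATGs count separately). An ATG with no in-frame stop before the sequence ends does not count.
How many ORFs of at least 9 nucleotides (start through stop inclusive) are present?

1

Frame 1: ACC TTG ATG TAG TAT GTG CTG — ATG at 7, stop TAG at 10 → 6 nt.
Frame 2: CCT TGA TGT AGT ATG TGC TGA — ATG at 14, stop TGA at 20 → 9 nt.
Frame 3: CTT GAT GTA GTA TGT GCT — no ATG→stop ORF.
ORFs ≥ 9 nucleotides: frame 2 14–22 (9 nucleotides). Count = 1.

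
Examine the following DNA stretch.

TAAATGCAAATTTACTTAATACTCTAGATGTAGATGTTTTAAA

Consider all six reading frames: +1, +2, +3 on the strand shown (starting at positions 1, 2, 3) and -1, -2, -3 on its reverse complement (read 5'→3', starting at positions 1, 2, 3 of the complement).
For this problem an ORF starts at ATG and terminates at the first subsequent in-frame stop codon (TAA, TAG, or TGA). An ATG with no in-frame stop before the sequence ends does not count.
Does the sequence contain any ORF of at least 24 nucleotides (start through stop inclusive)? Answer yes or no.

Reverse complement (5'→3'): TTTAAAACATCTACATCTAGAGTATTAAGTAAATTTGCATTTA
Frame +1: TAA ATG CAA ATT TAC TTA ATA CTC TAG ATG TAG ATG TTT TAA — ATG at 4, stop TAG at 25 → 24 nt; ATG at 28, stop TAG at 31 → 6 nt; ATG at 34, stop TAA at 40 → 9 nt.
Frame +2: AAA TGC AAA TTT ACT TAA TAC TCT AGA TGT AGA TGT TTT AAA — no ATG→stop ORF.
Frame +3: AAT GCA AAT TTA CTT AAT ACT CTA GAT GTA GAT GTT TTA — no ATG→stop ORF.
Frame -1: TTT AAA ACA TCT ACA TCT AGA GTA TTA AGT AAA TTT GCA TTT — no ATG→stop ORF.
Frame -2: TTA AAA CAT CTA CAT CTA GAG TAT TAA GTA AAT TTG CAT TTA — no ATG→stop ORF.
Frame -3: TAA AAC ATC TAC ATC TAG AGT ATT AAG TAA ATT TGC ATT — no ATG→stop ORF.
Frame +1 has an ORF of 24 nucleotides (positions 4–27) ≥ 24, so yes.

yes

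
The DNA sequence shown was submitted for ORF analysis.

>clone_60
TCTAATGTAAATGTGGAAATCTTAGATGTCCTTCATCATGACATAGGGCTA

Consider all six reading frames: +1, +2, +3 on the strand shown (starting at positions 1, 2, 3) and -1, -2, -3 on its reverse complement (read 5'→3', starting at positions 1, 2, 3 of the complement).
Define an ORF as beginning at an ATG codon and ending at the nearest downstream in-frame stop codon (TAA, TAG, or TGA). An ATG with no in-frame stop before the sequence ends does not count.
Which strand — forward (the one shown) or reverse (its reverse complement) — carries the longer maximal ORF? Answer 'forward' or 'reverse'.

Reverse complement (5'→3'): TAGCCCTATGTCATGATGAAGGACATCTAAGATTTCCACATTTACATTAGA
Frame +1: TCT AAT GTA AAT GTG GAA ATC TTA GAT GTC CTT CAT CAT GAC ATA GGG CTA — no ATG→stop ORF.
Frame +2: CTA ATG TAA ATG TGG AAA TCT TAG ATG TCC TTC ATC ATG ACA TAG GGC — ATG at 5, stop TAA at 8 → 6 nt; ATG at 11, stop TAG at 23 → 15 nt; ATG at 26, stop TAG at 44 → 21 nt; ATG at 38, stop TAG at 44 → 9 nt.
Frame +3: TAA TGT AAA TGT GGA AAT CTT AGA TGT CCT TCA TCA TGA CAT AGG GCT — no ATG→stop ORF.
Frame -1: TAG CCC TAT GTC ATG ATG AAG GAC ATC TAA GAT TTC CAC ATT TAC ATT AGA — ATG at 13, stop TAA at 28 → 18 nt; ATG at 16, stop TAA at 28 → 15 nt.
Frame -2: AGC CCT ATG TCA TGA TGA AGG ACA TCT AAG ATT TCC ACA TTT ACA TTA — ATG at 8, stop TGA at 14 → 9 nt.
Frame -3: GCC CTA TGT CAT GAT GAA GGA CAT CTA AGA TTT CCA CAT TTA CAT TAG — no ATG→stop ORF.
Forward-strand max 21 nt; reverse-strand max 18 nt. The forward strand has the longer ORF.

forward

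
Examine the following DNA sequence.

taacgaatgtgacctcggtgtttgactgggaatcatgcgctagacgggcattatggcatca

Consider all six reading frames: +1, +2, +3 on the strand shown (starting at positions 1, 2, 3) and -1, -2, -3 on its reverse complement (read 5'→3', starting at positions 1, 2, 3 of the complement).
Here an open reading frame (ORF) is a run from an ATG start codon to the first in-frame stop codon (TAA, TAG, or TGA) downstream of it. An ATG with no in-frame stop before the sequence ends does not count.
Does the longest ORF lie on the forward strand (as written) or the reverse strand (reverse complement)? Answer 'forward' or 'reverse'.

reverse

Reverse complement (5'→3'): TGATGCCATAATGCCCGTCTAGCGCATGATTCCCAGTCAAACACCGAGGTCACATTCGTTA
Frame +1: TAA CGA ATG TGA CCT CGG TGT TTG ACT GGG AAT CAT GCG CTA GAC GGG CAT TAT GGC ATC — ATG at 7, stop TGA at 10 → 6 nt.
Frame +2: AAC GAA TGT GAC CTC GGT GTT TGA CTG GGA ATC ATG CGC TAG ACG GGC ATT ATG GCA TCA — ATG at 35, stop TAG at 41 → 9 nt.
Frame +3: ACG AAT GTG ACC TCG GTG TTT GAC TGG GAA TCA TGC GCT AGA CGG GCA TTA TGG CAT — no ATG→stop ORF.
Frame -1: TGA TGC CAT AAT GCC CGT CTA GCG CAT GAT TCC CAG TCA AAC ACC GAG GTC ACA TTC GTT — no ATG→stop ORF.
Frame -2: GAT GCC ATA ATG CCC GTC TAG CGC ATG ATT CCC AGT CAA ACA CCG AGG TCA CAT TCG TTA — ATG at 11, stop TAG at 20 → 12 nt.
Frame -3: ATG CCA TAA TGC CCG TCT AGC GCA TGA TTC CCA GTC AAA CAC CGA GGT CAC ATT CGT — ATG at 3, stop TAA at 9 → 9 nt.
Forward-strand max 9 nt; reverse-strand max 12 nt. The reverse strand has the longer ORF.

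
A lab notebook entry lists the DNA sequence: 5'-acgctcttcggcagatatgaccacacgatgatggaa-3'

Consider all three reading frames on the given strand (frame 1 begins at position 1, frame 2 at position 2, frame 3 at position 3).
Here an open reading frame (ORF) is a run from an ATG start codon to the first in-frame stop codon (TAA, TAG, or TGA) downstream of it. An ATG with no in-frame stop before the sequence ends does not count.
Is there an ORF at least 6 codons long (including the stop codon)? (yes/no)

no

Frame 1: ACG CTC TTC GGC AGA TAT GAC CAC ACG ATG ATG GAA — no ATG→stop ORF.
Frame 2: CGC TCT TCG GCA GAT ATG ACC ACA CGA TGA TGG — ATG at 17, stop TGA at 29 → 15 nt.
Frame 3: GCT CTT CGG CAG ATA TGA CCA CAC GAT GAT GGA — no ATG→stop ORF.
Largest ORF found is 5 codons < 6, so no.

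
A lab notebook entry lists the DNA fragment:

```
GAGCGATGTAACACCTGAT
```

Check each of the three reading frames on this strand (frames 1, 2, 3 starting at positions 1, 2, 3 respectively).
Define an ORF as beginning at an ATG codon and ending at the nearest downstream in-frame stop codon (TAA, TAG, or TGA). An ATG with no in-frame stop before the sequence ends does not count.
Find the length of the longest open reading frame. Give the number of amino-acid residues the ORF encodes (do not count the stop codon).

Frame 1: GAG CGA TGT AAC ACC TGA — no ATG→stop ORF.
Frame 2: AGC GAT GTA ACA CCT GAT — no ATG→stop ORF.
Frame 3: GCG ATG TAA CAC CTG — ATG at 6, stop TAA at 9 → 6 nt.
Longest: frame 3, positions 6–11, 6 nt = 2 codons = 1 aa. → 1 amino acids.

1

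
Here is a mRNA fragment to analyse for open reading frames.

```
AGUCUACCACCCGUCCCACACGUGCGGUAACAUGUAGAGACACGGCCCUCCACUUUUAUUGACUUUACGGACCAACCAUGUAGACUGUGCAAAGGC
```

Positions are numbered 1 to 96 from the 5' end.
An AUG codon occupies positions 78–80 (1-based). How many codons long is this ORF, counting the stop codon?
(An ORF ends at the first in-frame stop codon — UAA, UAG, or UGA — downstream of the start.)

Codons from position 78: AUG (78–80), UAG (81–83).
UAG is the first in-frame stop; that's 2 codons including the stop.

2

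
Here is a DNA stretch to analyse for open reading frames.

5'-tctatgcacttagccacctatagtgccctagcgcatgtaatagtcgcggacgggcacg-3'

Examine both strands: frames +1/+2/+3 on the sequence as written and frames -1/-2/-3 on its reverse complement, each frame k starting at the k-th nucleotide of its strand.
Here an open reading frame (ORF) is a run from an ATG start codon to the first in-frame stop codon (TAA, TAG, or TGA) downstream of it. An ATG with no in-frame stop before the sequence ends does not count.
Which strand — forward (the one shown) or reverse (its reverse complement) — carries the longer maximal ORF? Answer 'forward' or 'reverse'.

Reverse complement (5'→3'): CGTGCCCGTCCGCGACTATTACATGCGCTAGGGCACTATAGGTGGCTAAGTGCATAGA
Frame +1: TCT ATG CAC TTA GCC ACC TAT AGT GCC CTA GCG CAT GTA ATA GTC GCG GAC GGG CAC — no ATG→stop ORF.
Frame +2: CTA TGC ACT TAG CCA CCT ATA GTG CCC TAG CGC ATG TAA TAG TCG CGG ACG GGC ACG — ATG at 35, stop TAA at 38 → 6 nt.
Frame +3: TAT GCA CTT AGC CAC CTA TAG TGC CCT AGC GCA TGT AAT AGT CGC GGA CGG GCA — no ATG→stop ORF.
Frame -1: CGT GCC CGT CCG CGA CTA TTA CAT GCG CTA GGG CAC TAT AGG TGG CTA AGT GCA TAG — no ATG→stop ORF.
Frame -2: GTG CCC GTC CGC GAC TAT TAC ATG CGC TAG GGC ACT ATA GGT GGC TAA GTG CAT AGA — ATG at 23, stop TAG at 29 → 9 nt.
Frame -3: TGC CCG TCC GCG ACT ATT ACA TGC GCT AGG GCA CTA TAG GTG GCT AAG TGC ATA — no ATG→stop ORF.
Forward-strand max 6 nt; reverse-strand max 9 nt. The reverse strand has the longer ORF.

reverse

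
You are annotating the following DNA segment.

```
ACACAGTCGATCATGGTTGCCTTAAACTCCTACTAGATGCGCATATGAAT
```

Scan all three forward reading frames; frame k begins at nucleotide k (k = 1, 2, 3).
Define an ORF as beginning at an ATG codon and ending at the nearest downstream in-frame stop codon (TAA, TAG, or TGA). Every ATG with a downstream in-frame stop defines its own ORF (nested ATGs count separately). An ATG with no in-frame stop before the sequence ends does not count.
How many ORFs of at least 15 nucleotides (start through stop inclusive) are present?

1

Frame 1: ACA CAG TCG ATC ATG GTT GCC TTA AAC TCC TAC TAG ATG CGC ATA TGA — ATG at 13, stop TAG at 34 → 24 nt; ATG at 37, stop TGA at 46 → 12 nt.
Frame 2: CAC AGT CGA TCA TGG TTG CCT TAA ACT CCT ACT AGA TGC GCA TAT GAA — no ATG→stop ORF.
Frame 3: ACA GTC GAT CAT GGT TGC CTT AAA CTC CTA CTA GAT GCG CAT ATG AAT — no ATG→stop ORF.
ORFs ≥ 15 nucleotides: frame 1 13–36 (24 nucleotides). Count = 1.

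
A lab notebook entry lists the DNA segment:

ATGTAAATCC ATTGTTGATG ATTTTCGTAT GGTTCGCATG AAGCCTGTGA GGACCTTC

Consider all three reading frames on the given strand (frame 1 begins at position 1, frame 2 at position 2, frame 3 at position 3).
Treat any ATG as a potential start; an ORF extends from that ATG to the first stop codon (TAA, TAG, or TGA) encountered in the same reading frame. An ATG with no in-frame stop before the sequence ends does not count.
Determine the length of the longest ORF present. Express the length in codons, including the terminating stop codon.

8

Frame 1: ATG TAA ATC CAT TGT TGA TGA TTT TCG TAT GGT TCG CAT GAA GCC TGT GAG GAC CTT — ATG at 1, stop TAA at 4 → 6 nt.
Frame 2: TGT AAA TCC ATT GTT GAT GAT TTT CGT ATG GTT CGC ATG AAG CCT GTG AGG ACC TTC — no ATG→stop ORF.
Frame 3: GTA AAT CCA TTG TTG ATG ATT TTC GTA TGG TTC GCA TGA AGC CTG TGA GGA CCT — ATG at 18, stop TGA at 39 → 24 nt.
Longest: frame 3, positions 18–41, 24 nt = 8 codons = 7 aa. → 8 codons.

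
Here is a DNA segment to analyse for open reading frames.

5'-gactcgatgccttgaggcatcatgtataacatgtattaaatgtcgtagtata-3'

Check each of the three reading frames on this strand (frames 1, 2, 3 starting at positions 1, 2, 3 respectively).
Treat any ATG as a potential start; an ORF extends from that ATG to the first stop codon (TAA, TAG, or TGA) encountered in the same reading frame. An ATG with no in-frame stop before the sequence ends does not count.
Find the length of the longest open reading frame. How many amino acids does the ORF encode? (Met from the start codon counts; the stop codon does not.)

5

Frame 1: GAC TCG ATG CCT TGA GGC ATC ATG TAT AAC ATG TAT TAA ATG TCG TAG TAT — ATG at 7, stop TGA at 13 → 9 nt; ATG at 22, stop TAA at 37 → 18 nt; ATG at 31, stop TAA at 37 → 9 nt; ATG at 40, stop TAG at 46 → 9 nt.
Frame 2: ACT CGA TGC CTT GAG GCA TCA TGT ATA ACA TGT ATT AAA TGT CGT AGT ATA — no ATG→stop ORF.
Frame 3: CTC GAT GCC TTG AGG CAT CAT GTA TAA CAT GTA TTA AAT GTC GTA GTA — no ATG→stop ORF.
Longest: frame 1, positions 22–39, 18 nt = 6 codons = 5 aa. → 5 amino acids.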